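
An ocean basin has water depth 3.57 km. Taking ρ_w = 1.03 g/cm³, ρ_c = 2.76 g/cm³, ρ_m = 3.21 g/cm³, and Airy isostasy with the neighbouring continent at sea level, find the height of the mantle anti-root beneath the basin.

By Archimedes' principle applied to the lithosphere: replacing crust with seawater at the top is compensated by replacing crust with mantle at the base: d (ρ_c − ρ_w) = a (ρ_m − ρ_c).
a = d (ρ_c − ρ_w)/(ρ_m − ρ_c) = 3.57 km × 1.73/0.45 = 13.7 km.

13.7 km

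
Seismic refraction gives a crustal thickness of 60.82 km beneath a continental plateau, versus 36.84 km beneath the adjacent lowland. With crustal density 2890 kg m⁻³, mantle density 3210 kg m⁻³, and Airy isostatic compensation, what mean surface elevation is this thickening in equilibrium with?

Excess crust Δ = 60.82 km − 36.84 km = 23.98 km, split between elevation h and root r with h + r = Δ.
Airy balance ρ_c h = (ρ_m − ρ_c) r gives r = h ρ_c/(ρ_m − ρ_c), so h (1 + ρ_c/(ρ_m − ρ_c)) = Δ, i.e. h = Δ (ρ_m − ρ_c)/ρ_m.
h = 23.98 km × 320/3210 = 2.39 km.

2.39 km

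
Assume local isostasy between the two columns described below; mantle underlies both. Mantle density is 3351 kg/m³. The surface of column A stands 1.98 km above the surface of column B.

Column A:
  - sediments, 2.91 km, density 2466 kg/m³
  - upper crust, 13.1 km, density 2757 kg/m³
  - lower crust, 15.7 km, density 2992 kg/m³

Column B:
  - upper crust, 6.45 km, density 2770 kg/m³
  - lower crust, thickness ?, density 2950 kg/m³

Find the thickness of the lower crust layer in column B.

Take the compensation level at the base of the deeper column (depth z_c below the surface of column A) and equate Σ ρ_i t_i down to z_c; mantle fills any gap and the z_c terms cancel.
Column A: 2.91×2466 + 13.1×2757 + 15.7×2992 + (z_c − 31.71)×3351
Column B: 1.98×0 + 6.45×2770 + x×2950 + (z_c − 1.98 − 6.45 − x)×3351
The z_c×3351 term appears on both sides and cancels. Collect the known terms of each column as K = Σ(ρt)_known − 3351 × (depth of known layers): K_A = 90267.16 − 3351×31.71 = −15993.05; K_B = 17866.5 − 3351×(1.98 + 6.45) = −10382.43.
Balance: K_A = K_B − x×(3351 − 2950), so x = (K_B − K_A)/(3351 − 2950) = 5610.62/401 = 14 km.

14 km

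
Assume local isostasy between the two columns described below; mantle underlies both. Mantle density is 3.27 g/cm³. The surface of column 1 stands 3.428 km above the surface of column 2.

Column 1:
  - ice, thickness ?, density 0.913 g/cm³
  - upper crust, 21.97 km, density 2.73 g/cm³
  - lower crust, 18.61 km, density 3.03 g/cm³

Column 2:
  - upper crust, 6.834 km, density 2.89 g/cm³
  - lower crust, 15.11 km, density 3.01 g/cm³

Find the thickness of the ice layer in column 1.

Take the compensation level at the base of the deeper column (depth z_c below the surface of column 1) and equate Σ ρ_i t_i down to z_c; mantle fills any gap and the z_c terms cancel.
Column 1: x×0.913 + 21.97×2.73 + 18.61×3.03 + (z_c − 40.58 − x)×3.27
Column 2: 3.428×0 + 6.834×2.89 + 15.11×3.01 + (z_c − 3.428 − 21.944)×3.27
The z_c×3.27 term appears on both sides and cancels. Collect the known terms of each column as K = Σ(ρt)_known − 3.27 × (depth of known layers): K_1 = 116.3664 − 3.27×40.58 = −16.3302; K_2 = 65.23136 − 3.27×(3.428 + 21.944) = −17.73508.
Balance: K_1 − x×(3.27 − 0.913) = K_2, so x = (K_1 − K_2)/(3.27 − 0.913) = 1.40488/2.357 = 0.596 km.

0.596 km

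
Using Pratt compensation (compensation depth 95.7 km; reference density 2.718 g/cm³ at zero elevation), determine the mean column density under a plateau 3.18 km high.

2.63 g/cm³

Pratt balance: ρ_ref D = ρ (D + h).
ρ = ρ_ref D/(D + h) = 2.718 × 95.7 km/(95.7 km + 3.18 km) = 2.63 g/cm³.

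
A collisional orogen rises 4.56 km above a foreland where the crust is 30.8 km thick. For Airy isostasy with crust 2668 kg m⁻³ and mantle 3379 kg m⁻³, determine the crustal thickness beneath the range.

Root depth r = h ρ_c / (ρ_m − ρ_c) = 4.56 km × 2668 / 711 = 17.11 km.
Total thickness = T + h + r = 30.8 km + 4.56 km + 17.11 km = 52.5 km.

52.5 km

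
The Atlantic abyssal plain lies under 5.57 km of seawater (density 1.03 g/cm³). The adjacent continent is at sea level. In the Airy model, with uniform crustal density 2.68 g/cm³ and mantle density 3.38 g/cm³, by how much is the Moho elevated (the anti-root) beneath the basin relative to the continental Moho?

For local isostatic compensation: replacing crust with seawater at the top is compensated by replacing crust with mantle at the base: d (ρ_c − ρ_w) = a (ρ_m − ρ_c).
a = d (ρ_c − ρ_w)/(ρ_m − ρ_c) = 5.57 km × 1.65/0.7 = 13.1 km.

13.1 km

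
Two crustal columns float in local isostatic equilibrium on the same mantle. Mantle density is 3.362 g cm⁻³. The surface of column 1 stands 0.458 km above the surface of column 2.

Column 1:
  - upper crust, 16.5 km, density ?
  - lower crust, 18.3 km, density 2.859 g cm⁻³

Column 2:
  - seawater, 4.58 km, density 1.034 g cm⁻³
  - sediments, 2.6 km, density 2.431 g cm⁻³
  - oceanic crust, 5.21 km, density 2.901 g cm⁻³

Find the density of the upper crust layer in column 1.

2.89 g cm⁻³

Take the compensation level at the base of the deeper column (depth z_c below the surface of column 1) and equate Σ ρ_i t_i down to z_c; mantle fills any gap and the z_c terms cancel.
Column 1: 16.5×ρ + 18.3×2.859 + (z_c − 34.8)×3.362
Column 2: 0.458×0 + 4.58×1.034 + 2.6×2.431 + 5.21×2.901 + (z_c − 0.458 − 12.39)×3.362
The z_c×3.362 term appears on both sides and cancels. Collect the known terms of each column as K = Σ(ρt)_known − 3.362 × (depth of known layers): K_1 = 52.3197 − 3.362×34.8 = −64.6779; K_2 = 26.17053 − 3.362×(0.458 + 12.39) = −17.024446.
Balance: K_1 + 16.5×ρ = K_2, so ρ = (K_2 − K_1)/16.5 = 47.6535/16.5 = 2.89 g cm⁻³.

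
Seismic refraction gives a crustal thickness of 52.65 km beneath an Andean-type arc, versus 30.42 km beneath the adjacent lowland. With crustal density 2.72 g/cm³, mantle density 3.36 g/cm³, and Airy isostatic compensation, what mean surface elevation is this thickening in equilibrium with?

4.23 km

Excess crust Δ = 52.65 km − 30.42 km = 22.23 km, split between elevation h and root r with h + r = Δ.
Airy balance ρ_c h = (ρ_m − ρ_c) r gives r = h ρ_c/(ρ_m − ρ_c), so h (1 + ρ_c/(ρ_m − ρ_c)) = Δ, i.e. h = Δ (ρ_m − ρ_c)/ρ_m.
h = 22.23 km × 0.64/3.36 = 4.23 km.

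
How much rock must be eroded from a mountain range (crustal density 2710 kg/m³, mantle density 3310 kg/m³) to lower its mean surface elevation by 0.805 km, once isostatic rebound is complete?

4.44 km

Net drop Δ = e − u = e − e ρ_c/ρ_m = e (ρ_m − ρ_c)/ρ_m.
e = Δ ρ_m/(ρ_m − ρ_c) = 0.805 km × 3310/600 = 4.44 km.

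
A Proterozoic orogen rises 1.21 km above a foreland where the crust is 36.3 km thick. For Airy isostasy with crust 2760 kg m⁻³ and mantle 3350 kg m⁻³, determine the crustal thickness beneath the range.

43.2 km

Root depth r = h ρ_c / (ρ_m − ρ_c) = 1.21 km × 2760 / 590 = 5.66 km.
Total thickness = T + h + r = 36.3 km + 1.21 km + 5.66 km = 43.2 km.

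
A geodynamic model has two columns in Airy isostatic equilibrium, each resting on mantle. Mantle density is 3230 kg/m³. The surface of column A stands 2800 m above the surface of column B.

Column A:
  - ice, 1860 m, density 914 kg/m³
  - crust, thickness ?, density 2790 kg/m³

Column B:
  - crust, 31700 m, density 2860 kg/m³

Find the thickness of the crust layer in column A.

37400 m

Take the compensation level at the base of the deeper column (depth z_c below the surface of column A) and equate Σ ρ_i t_i down to z_c; mantle fills any gap and the z_c terms cancel.
Column A: 1860×914 + x×2790 + (z_c − 1860 − x)×3230
Column B: 2800×0 + 31700×2860 + (z_c − 2800 − 31700)×3230
The z_c×3230 term appears on both sides and cancels. Collect the known terms of each column as K = Σ(ρt)_known − 3230 × (depth of known layers): K_A = 1700040 − 3230×1860 = −4307760; K_B = 90662000 − 3230×(2800 + 31700) = −20773000.
Balance: K_A − x×(3230 − 2790) = K_B, so x = (K_A − K_B)/(3230 − 2790) = 16465200/440 = 37400 m.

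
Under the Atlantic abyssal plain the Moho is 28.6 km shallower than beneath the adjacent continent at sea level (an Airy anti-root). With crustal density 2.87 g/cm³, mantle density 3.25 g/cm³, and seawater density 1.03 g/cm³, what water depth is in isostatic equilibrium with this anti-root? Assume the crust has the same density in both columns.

5.91 km

Replacing a thickness d of crust by seawater at the top must be balanced by replacing crust with mantle at the base: d (ρ_c − ρ_w) = a (ρ_m − ρ_c).
d = a (ρ_m − ρ_c)/(ρ_c − ρ_w) = 28.6 km × 0.38/1.84 = 5.91 km.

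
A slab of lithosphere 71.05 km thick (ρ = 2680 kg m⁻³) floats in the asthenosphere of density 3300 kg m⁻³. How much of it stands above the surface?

Floating equilibrium: submerged depth d = t ρ_obj/ρ_fluid = 71.05 km × 2680/3300 = 57.7 km.
Freeboard = t − d = 71.05 km − 57.7 km = 13.3 km.

13.3 km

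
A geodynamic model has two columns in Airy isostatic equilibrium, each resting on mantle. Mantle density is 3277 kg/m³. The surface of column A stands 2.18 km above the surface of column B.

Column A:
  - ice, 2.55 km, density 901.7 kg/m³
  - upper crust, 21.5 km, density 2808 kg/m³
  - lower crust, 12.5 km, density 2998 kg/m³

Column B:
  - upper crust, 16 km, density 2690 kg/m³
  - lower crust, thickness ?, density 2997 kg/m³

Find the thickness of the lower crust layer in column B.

11 km

Take the compensation level at the base of the deeper column (depth z_c below the surface of column A) and equate Σ ρ_i t_i down to z_c; mantle fills any gap and the z_c terms cancel.
Column A: 2.55×901.7 + 21.5×2808 + 12.5×2998 + (z_c − 36.55)×3277
Column B: 2.18×0 + 16×2690 + x×2997 + (z_c − 2.18 − 16 − x)×3277
The z_c×3277 term appears on both sides and cancels. Collect the known terms of each column as K = Σ(ρt)_known − 3277 × (depth of known layers): K_A = 100146.335 − 3277×36.55 = −19628.015; K_B = 43040 − 3277×(2.18 + 16) = −16535.86.
Balance: K_A = K_B − x×(3277 − 2997), so x = (K_B − K_A)/(3277 − 2997) = 3092.16/280 = 11 km.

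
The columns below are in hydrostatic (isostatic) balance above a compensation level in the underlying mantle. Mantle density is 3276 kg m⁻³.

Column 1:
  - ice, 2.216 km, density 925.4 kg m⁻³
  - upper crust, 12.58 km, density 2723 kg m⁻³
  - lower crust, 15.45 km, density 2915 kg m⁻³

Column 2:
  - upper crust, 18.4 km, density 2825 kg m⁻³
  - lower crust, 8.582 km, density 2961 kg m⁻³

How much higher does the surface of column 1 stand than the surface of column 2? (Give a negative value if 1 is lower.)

For any compensation level in the mantle, the mantle terms cancel and isostasy reduces to e = (Σt_1 − Σt_2) − (Σ(ρt)_1 − Σ(ρt)_2) / ρ_m.
Σt_1 = 30.246 km; Σt_2 = 26.982 km; Σ(ρt)_1 = 81342.7764; Σ(ρt)_2 = 77391.302 (in km·kg m⁻³).
e = (30.246 − 26.982) − (81342.7764 − 77391.302) / 3276 = 2.06 km.

2.06 km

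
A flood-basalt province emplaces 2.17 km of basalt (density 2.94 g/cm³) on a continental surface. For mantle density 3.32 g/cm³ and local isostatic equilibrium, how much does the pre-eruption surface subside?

1.92 km

Subaerial loading: s = t ρ_load / ρ_m.
s = 2.17 km × 2.94/3.32 = 1.92 km.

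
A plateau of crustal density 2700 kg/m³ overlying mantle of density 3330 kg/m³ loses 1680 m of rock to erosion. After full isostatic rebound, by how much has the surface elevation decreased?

318 m

Rebound u = e ρ_c/ρ_m = 1680 m × 2700/3330 = 1362 m.
Net surface drop = e − u = 1680 m − 1362 m = e (ρ_m − ρ_c)/ρ_m = 318 m.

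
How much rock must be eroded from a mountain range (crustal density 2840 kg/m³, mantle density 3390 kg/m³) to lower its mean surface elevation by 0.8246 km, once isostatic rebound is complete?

5.08 km

Net drop Δ = e − u = e − e ρ_c/ρ_m = e (ρ_m − ρ_c)/ρ_m.
e = Δ ρ_m/(ρ_m − ρ_c) = 0.8246 km × 3390/550 = 5.08 km.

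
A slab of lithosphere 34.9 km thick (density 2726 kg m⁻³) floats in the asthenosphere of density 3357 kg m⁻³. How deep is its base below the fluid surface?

Draft d = t ρ_obj/ρ_fluid = 34.9 km × 2726/3357 = 28.3 km.

28.3 km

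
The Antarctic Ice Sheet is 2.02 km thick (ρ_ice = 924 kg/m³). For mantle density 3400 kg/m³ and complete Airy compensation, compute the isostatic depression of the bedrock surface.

0.549 km

For local isostatic compensation: the ice load ρ_ice t is balanced by mantle displaced below, ρ_m s.
s = t ρ_ice / ρ_m = 2.02 km × 924/3400 = 0.549 km.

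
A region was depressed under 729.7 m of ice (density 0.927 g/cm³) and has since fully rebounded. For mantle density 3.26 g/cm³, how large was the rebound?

Removing the load lets mantle flow back in; uplift u satisfies ρ_ice t = ρ_m u.
u = t ρ_ice/ρ_m = 729.7 m × 0.927/3.26 = 207 m.

207 m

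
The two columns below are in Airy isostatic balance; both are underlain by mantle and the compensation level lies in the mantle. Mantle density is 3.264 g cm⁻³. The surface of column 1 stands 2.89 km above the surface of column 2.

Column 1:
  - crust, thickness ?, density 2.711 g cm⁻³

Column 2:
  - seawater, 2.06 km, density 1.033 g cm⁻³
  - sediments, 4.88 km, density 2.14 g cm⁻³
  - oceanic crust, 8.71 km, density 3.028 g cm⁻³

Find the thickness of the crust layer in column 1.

Take the compensation level at the base of the deeper column (depth z_c below the surface of column 1) and equate Σ ρ_i t_i down to z_c; mantle fills any gap and the z_c terms cancel.
Column 1: x×2.711 + (z_c − 0 − x)×3.264
Column 2: 2.89×0 + 2.06×1.033 + 4.88×2.14 + 8.71×3.028 + (z_c − 2.89 − 15.65)×3.264
The z_c×3.264 term appears on both sides and cancels. Collect the known terms of each column as K = Σ(ρt)_known − 3.264 × (depth of known layers): K_1 = 0 − 3.264×0 = 0; K_2 = 38.94506 − 3.264×(2.89 + 15.65) = −21.5695.
Balance: K_1 − x×(3.264 − 2.711) = K_2, so x = (K_1 − K_2)/(3.264 − 2.711) = 21.5695/0.553 = 39 km.

39 km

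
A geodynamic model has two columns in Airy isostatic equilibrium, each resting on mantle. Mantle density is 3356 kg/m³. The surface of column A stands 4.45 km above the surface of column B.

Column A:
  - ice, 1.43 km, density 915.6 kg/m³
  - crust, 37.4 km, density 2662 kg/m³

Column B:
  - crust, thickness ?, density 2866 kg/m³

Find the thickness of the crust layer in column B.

Take the compensation level at the base of the deeper column (depth z_c below the surface of column A) and equate Σ ρ_i t_i down to z_c; mantle fills any gap and the z_c terms cancel.
Column A: 1.43×915.6 + 37.4×2662 + (z_c − 38.83)×3356
Column B: 4.45×0 + x×2866 + (z_c − 4.45 − 0 − x)×3356
The z_c×3356 term appears on both sides and cancels. Collect the known terms of each column as K = Σ(ρt)_known − 3356 × (depth of known layers): K_A = 100868.108 − 3356×38.83 = −29445.372; K_B = 0 − 3356×(4.45 + 0) = −14934.2.
Balance: K_A = K_B − x×(3356 − 2866), so x = (K_B − K_A)/(3356 − 2866) = 14511.2/490 = 29.6 km.

29.6 km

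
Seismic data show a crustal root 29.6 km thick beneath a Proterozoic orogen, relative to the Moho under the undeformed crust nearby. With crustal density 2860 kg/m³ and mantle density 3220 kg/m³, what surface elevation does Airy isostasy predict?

Isostatic balance requires: ρ_c h = (ρ_m − ρ_c) r.
h = r (ρ_m − ρ_c) / ρ_c = 29.6 km × (3220 − 2860) / 2860 = 3.73 km.

3.73 km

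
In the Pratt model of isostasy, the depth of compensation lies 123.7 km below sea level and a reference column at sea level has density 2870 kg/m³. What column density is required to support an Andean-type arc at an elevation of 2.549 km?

2810 kg/m³

Pratt balance: ρ_ref D = ρ (D + h).
ρ = ρ_ref D/(D + h) = 2870 × 123.7 km/(123.7 km + 2.549 km) = 2810 kg/m³.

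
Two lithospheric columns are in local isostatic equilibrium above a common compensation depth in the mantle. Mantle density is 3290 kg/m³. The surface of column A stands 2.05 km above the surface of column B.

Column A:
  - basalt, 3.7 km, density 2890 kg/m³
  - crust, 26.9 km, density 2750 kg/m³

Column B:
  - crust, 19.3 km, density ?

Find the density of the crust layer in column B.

Take the compensation level at the base of the deeper column (depth z_c below the surface of column A) and equate Σ ρ_i t_i down to z_c; mantle fills any gap and the z_c terms cancel.
Column A: 3.7×2890 + 26.9×2750 + (z_c − 30.6)×3290
Column B: 2.05×0 + 19.3×ρ + (z_c − 2.05 − 19.3)×3290
The z_c×3290 term appears on both sides and cancels. Collect the known terms of each column as K = Σ(ρt)_known − 3290 × (depth of known layers): K_A = 84668 − 3290×30.6 = −16006; K_B = 0 − 3290×(2.05 + 19.3) = −70241.5.
Balance: K_A = K_B + 19.3×ρ, so ρ = (K_A − K_B)/19.3 = 54235.5/19.3 = 2810 kg/m³.

2810 kg/m³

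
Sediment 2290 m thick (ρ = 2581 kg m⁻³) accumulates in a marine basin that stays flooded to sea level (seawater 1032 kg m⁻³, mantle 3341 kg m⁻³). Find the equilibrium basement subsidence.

Submarine loading: the sediment displaces seawater, and the subsidence is in turn flooded, so s (ρ_m − ρ_w) = t (ρ_sed − ρ_w).
s = 2290 m × (2581 − 1032) / (3341 − 1032) = 1540 m.

1540 m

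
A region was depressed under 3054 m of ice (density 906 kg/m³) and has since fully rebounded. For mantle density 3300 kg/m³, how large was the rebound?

Removing the load lets mantle flow back in; uplift u satisfies ρ_ice t = ρ_m u.
u = t ρ_ice/ρ_m = 3054 m × 906/3300 = 838 m.

838 m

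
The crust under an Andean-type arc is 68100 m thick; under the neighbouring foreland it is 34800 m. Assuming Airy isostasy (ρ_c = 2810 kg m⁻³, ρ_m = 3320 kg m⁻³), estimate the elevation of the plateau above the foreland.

Excess crust Δ = 68100 m − 34800 m = 33300 m, split between elevation h and root r with h + r = Δ.
Airy balance ρ_c h = (ρ_m − ρ_c) r gives r = h ρ_c/(ρ_m − ρ_c), so h (1 + ρ_c/(ρ_m − ρ_c)) = Δ, i.e. h = Δ (ρ_m − ρ_c)/ρ_m.
h = 33300 m × 510/3320 = 5120 m.

5120 m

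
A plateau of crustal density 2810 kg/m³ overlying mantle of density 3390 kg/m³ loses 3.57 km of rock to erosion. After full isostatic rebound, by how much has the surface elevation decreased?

Rebound u = e ρ_c/ρ_m = 3.57 km × 2810/3390 = 2.959 km.
Net surface drop = e − u = 3.57 km − 2.959 km = e (ρ_m − ρ_c)/ρ_m = 0.611 km.

0.611 km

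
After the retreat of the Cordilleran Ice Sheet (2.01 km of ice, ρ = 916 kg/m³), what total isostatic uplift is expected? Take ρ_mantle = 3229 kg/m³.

0.57 km

Removing the load lets mantle flow back in; uplift u satisfies ρ_ice t = ρ_m u.
u = t ρ_ice/ρ_m = 2.01 km × 916/3229 = 0.57 km.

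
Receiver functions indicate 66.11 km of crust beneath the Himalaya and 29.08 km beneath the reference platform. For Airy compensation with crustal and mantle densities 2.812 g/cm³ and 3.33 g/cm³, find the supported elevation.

Excess crust Δ = 66.11 km − 29.08 km = 37.03 km, split between elevation h and root r with h + r = Δ.
Airy balance ρ_c h = (ρ_m − ρ_c) r gives r = h ρ_c/(ρ_m − ρ_c), so h (1 + ρ_c/(ρ_m − ρ_c)) = Δ, i.e. h = Δ (ρ_m − ρ_c)/ρ_m.
h = 37.03 km × 0.518/3.33 = 5.76 km.

5.76 km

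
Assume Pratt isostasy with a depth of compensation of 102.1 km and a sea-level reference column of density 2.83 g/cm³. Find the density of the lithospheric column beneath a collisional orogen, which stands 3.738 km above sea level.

Pratt balance: ρ_ref D = ρ (D + h).
ρ = ρ_ref D/(D + h) = 2.83 × 102.1 km/(102.1 km + 3.738 km) = 2.73 g/cm³.

2.73 g/cm³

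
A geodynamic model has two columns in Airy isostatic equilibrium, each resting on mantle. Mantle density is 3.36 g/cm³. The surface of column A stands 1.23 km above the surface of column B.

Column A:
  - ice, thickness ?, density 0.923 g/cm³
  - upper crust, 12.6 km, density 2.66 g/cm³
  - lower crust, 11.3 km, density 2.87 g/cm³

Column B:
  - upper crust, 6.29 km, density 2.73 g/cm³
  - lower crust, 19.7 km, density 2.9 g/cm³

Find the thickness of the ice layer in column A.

1.15 km

Take the compensation level at the base of the deeper column (depth z_c below the surface of column A) and equate Σ ρ_i t_i down to z_c; mantle fills any gap and the z_c terms cancel.
Column A: x×0.923 + 12.6×2.66 + 11.3×2.87 + (z_c − 23.9 − x)×3.36
Column B: 1.23×0 + 6.29×2.73 + 19.7×2.9 + (z_c − 1.23 − 25.99)×3.36
The z_c×3.36 term appears on both sides and cancels. Collect the known terms of each column as K = Σ(ρt)_known − 3.36 × (depth of known layers): K_A = 65.947 − 3.36×23.9 = −14.357; K_B = 74.3017 − 3.36×(1.23 + 25.99) = −17.1575.
Balance: K_A − x×(3.36 − 0.923) = K_B, so x = (K_A − K_B)/(3.36 − 0.923) = 2.8005/2.437 = 1.15 km.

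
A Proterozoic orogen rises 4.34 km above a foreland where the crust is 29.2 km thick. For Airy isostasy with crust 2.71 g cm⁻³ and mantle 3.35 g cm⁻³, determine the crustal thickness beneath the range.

Root depth r = h ρ_c / (ρ_m − ρ_c) = 4.34 km × 2.71 / 0.64 = 18.38 km.
Total thickness = T + h + r = 29.2 km + 4.34 km + 18.38 km = 51.9 km.

51.9 km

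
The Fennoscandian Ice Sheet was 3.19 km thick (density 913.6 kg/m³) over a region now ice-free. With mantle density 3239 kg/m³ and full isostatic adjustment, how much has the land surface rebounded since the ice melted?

0.9 km

Removing the load lets mantle flow back in; uplift u satisfies ρ_ice t = ρ_m u.
u = t ρ_ice/ρ_m = 3.19 km × 913.6/3239 = 0.9 km.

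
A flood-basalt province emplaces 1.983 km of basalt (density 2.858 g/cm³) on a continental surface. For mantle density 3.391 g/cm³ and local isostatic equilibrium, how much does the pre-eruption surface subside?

1.67 km

Subaerial loading: s = t ρ_load / ρ_m.
s = 1.983 km × 2.858/3.391 = 1.67 km.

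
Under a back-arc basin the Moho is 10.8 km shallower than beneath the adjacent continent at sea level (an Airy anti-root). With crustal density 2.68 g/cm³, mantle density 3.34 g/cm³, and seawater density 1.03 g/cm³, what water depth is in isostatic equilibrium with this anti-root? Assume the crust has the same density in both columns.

4.32 km

Replacing a thickness d of crust by seawater at the top must be balanced by replacing crust with mantle at the base: d (ρ_c − ρ_w) = a (ρ_m − ρ_c).
d = a (ρ_m − ρ_c)/(ρ_c − ρ_w) = 10.8 km × 0.66/1.65 = 4.32 km.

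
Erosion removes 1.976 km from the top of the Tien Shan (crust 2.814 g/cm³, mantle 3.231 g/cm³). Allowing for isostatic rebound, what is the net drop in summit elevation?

Rebound u = e ρ_c/ρ_m = 1.976 km × 2.814/3.231 = 1.721 km.
Net surface drop = e − u = 1.976 km − 1.721 km = e (ρ_m − ρ_c)/ρ_m = 0.255 km.

0.255 km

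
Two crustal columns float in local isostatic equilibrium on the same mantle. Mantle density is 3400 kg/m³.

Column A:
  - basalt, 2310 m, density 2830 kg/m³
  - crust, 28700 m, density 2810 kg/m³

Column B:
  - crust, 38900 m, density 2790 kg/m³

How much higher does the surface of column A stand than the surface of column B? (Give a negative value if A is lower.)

−1610 m

For any compensation level in the mantle, the mantle terms cancel and isostasy reduces to e = (Σt_A − Σt_B) − (Σ(ρt)_A − Σ(ρt)_B) / ρ_m.
Σt_A = 31010 m; Σt_B = 38900 m; Σ(ρt)_A = 87184300; Σ(ρt)_B = 108531000 (in m·kg/m³).
e = (31010 − 38900) − (87184300 − 108531000) / 3400 = −1610 m.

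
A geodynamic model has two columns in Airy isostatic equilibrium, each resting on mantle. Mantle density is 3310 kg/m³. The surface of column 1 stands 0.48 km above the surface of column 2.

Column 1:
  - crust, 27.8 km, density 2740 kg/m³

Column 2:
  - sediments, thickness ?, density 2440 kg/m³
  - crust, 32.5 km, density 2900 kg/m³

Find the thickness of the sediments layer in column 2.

1.07 km

Take the compensation level at the base of the deeper column (depth z_c below the surface of column 1) and equate Σ ρ_i t_i down to z_c; mantle fills any gap and the z_c terms cancel.
Column 1: 27.8×2740 + (z_c − 27.8)×3310
Column 2: 0.48×0 + x×2440 + 32.5×2900 + (z_c − 0.48 − 32.5 − x)×3310
The z_c×3310 term appears on both sides and cancels. Collect the known terms of each column as K = Σ(ρt)_known − 3310 × (depth of known layers): K_1 = 76172 − 3310×27.8 = −15846; K_2 = 94250 − 3310×(0.48 + 32.5) = −14913.8.
Balance: K_1 = K_2 − x×(3310 − 2440), so x = (K_2 − K_1)/(3310 − 2440) = 932.2/870 = 1.07 km.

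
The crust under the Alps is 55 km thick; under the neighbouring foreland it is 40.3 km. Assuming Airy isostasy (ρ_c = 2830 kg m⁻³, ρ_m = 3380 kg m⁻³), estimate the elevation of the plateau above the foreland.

2.39 km

Excess crust Δ = 55 km − 40.3 km = 14.7 km, split between elevation h and root r with h + r = Δ.
Airy balance ρ_c h = (ρ_m − ρ_c) r gives r = h ρ_c/(ρ_m − ρ_c), so h (1 + ρ_c/(ρ_m − ρ_c)) = Δ, i.e. h = Δ (ρ_m − ρ_c)/ρ_m.
h = 14.7 km × 550/3380 = 2.39 km.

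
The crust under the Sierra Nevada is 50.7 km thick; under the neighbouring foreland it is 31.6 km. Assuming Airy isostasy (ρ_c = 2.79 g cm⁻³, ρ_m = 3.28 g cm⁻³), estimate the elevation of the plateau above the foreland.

2.85 km

Excess crust Δ = 50.7 km − 31.6 km = 19.1 km, split between elevation h and root r with h + r = Δ.
Airy balance ρ_c h = (ρ_m − ρ_c) r gives r = h ρ_c/(ρ_m − ρ_c), so h (1 + ρ_c/(ρ_m − ρ_c)) = Δ, i.e. h = Δ (ρ_m − ρ_c)/ρ_m.
h = 19.1 km × 0.49/3.28 = 2.85 km.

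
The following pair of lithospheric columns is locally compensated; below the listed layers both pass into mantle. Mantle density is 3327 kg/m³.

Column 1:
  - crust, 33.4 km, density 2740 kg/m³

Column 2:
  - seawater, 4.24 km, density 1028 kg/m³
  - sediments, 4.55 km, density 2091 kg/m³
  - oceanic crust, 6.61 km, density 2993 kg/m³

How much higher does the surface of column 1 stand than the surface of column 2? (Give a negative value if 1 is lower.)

0.609 km

For any compensation level in the mantle, the mantle terms cancel and isostasy reduces to e = (Σt_1 − Σt_2) − (Σ(ρt)_1 − Σ(ρt)_2) / ρ_m.
Σt_1 = 33.4 km; Σt_2 = 15.4 km; Σ(ρt)_1 = 91516; Σ(ρt)_2 = 33656.5 (in km·kg/m³).
e = (33.4 − 15.4) − (91516 − 33656.5) / 3327 = 0.609 km.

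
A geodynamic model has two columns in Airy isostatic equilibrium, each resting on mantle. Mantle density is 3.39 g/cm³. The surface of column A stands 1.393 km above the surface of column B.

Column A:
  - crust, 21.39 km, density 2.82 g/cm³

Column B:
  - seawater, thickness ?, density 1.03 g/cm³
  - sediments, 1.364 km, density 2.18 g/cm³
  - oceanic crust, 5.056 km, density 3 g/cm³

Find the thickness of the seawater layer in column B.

1.63 km

Take the compensation level at the base of the deeper column (depth z_c below the surface of column A) and equate Σ ρ_i t_i down to z_c; mantle fills any gap and the z_c terms cancel.
Column A: 21.39×2.82 + (z_c − 21.39)×3.39
Column B: 1.393×0 + x×1.03 + 1.364×2.18 + 5.056×3 + (z_c − 1.393 − 6.42 − x)×3.39
The z_c×3.39 term appears on both sides and cancels. Collect the known terms of each column as K = Σ(ρt)_known − 3.39 × (depth of known layers): K_A = 60.3198 − 3.39×21.39 = −12.1923; K_B = 18.14152 − 3.39×(1.393 + 6.42) = −8.34455.
Balance: K_A = K_B − x×(3.39 − 1.03), so x = (K_B − K_A)/(3.39 − 1.03) = 3.84775/2.36 = 1.63 km.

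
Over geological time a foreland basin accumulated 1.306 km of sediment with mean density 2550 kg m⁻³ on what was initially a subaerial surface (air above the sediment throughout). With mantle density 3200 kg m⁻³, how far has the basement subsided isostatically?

1.04 km

Subaerial load: s = t ρ_sed / ρ_m = 1.306 km × 2550/3200 = 1.04 km.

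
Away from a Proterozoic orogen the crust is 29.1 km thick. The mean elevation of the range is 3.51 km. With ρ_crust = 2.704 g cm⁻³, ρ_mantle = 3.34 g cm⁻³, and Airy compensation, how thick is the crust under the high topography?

47.5 km

Root depth r = h ρ_c / (ρ_m − ρ_c) = 3.51 km × 2.704 / 0.636 = 14.92 km.
Total thickness = T + h + r = 29.1 km + 3.51 km + 14.92 km = 47.5 km.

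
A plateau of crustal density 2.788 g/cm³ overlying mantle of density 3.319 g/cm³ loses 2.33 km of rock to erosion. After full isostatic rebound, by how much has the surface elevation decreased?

Rebound u = e ρ_c/ρ_m = 2.33 km × 2.788/3.319 = 1.957 km.
Net surface drop = e − u = 2.33 km − 1.957 km = e (ρ_m − ρ_c)/ρ_m = 0.373 km.

0.373 km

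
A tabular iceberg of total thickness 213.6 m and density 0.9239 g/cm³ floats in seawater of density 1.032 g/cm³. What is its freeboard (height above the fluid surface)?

Floating equilibrium: submerged depth d = t ρ_obj/ρ_fluid = 213.6 m × 0.9239/1.032 = 191.2 m.
Freeboard = t − d = 213.6 m − 191.2 m = 22.4 m.

22.4 m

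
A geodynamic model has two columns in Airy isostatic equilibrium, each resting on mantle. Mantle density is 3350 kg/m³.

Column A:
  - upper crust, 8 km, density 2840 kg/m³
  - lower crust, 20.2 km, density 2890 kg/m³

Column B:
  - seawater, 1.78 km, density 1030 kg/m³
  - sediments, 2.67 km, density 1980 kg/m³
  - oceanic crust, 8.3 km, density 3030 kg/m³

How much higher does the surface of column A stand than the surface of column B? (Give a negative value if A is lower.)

For any compensation level in the mantle, the mantle terms cancel and isostasy reduces to e = (Σt_A − Σt_B) − (Σ(ρt)_A − Σ(ρt)_B) / ρ_m.
Σt_A = 28.2 km; Σt_B = 12.75 km; Σ(ρt)_A = 81098; Σ(ρt)_B = 32269 (in km·kg/m³).
e = (28.2 − 12.75) − (81098 − 32269) / 3350 = 0.874 km.

0.874 km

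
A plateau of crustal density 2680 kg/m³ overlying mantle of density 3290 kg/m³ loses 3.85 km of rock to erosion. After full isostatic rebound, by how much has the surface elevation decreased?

0.714 km

Rebound u = e ρ_c/ρ_m = 3.85 km × 2680/3290 = 3.136 km.
Net surface drop = e − u = 3.85 km − 3.136 km = e (ρ_m − ρ_c)/ρ_m = 0.714 km.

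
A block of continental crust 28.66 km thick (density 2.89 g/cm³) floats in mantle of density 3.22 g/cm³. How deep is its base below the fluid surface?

Draft d = t ρ_obj/ρ_fluid = 28.66 km × 2.89/3.22 = 25.7 km.

25.7 km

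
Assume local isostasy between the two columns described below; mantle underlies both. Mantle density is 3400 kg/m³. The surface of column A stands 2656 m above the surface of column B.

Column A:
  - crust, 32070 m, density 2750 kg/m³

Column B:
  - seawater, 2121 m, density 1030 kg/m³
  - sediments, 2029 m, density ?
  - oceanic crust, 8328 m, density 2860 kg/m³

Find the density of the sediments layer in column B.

Take the compensation level at the base of the deeper column (depth z_c below the surface of column A) and equate Σ ρ_i t_i down to z_c; mantle fills any gap and the z_c terms cancel.
Column A: 32070×2750 + (z_c − 32070)×3400
Column B: 2656×0 + 2121×1030 + 2029×ρ + 8328×2860 + (z_c − 2656 − 12478)×3400
The z_c×3400 term appears on both sides and cancels. Collect the known terms of each column as K = Σ(ρt)_known − 3400 × (depth of known layers): K_A = 88192500 − 3400×32070 = −20845500; K_B = 26002710 − 3400×(2656 + 12478) = −25452890.
Balance: K_A = K_B + 2029×ρ, so ρ = (K_A − K_B)/2029 = 4607390/2029 = 2270 kg/m³.

2270 kg/m³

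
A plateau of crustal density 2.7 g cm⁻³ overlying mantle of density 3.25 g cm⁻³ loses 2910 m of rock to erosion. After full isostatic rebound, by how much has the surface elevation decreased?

492 m

Rebound u = e ρ_c/ρ_m = 2910 m × 2.7/3.25 = 2418 m.
Net surface drop = e − u = 2910 m − 2418 m = e (ρ_m − ρ_c)/ρ_m = 492 m.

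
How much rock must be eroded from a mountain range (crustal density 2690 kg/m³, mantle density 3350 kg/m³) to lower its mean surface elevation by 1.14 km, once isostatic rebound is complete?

5.79 km

Net drop Δ = e − u = e − e ρ_c/ρ_m = e (ρ_m − ρ_c)/ρ_m.
e = Δ ρ_m/(ρ_m − ρ_c) = 1.14 km × 3350/660 = 5.79 km.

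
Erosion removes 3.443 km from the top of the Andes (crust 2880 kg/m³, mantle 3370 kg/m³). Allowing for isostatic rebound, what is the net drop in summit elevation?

Rebound u = e ρ_c/ρ_m = 3.443 km × 2880/3370 = 2.942 km.
Net surface drop = e − u = 3.443 km − 2.942 km = e (ρ_m − ρ_c)/ρ_m = 0.501 km.

0.501 km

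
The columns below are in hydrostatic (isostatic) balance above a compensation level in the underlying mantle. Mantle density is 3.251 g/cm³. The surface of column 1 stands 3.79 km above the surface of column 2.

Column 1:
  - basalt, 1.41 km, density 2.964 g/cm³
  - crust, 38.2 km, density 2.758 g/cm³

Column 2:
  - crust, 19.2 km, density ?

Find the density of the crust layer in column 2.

2.89 g/cm³

Take the compensation level at the base of the deeper column (depth z_c below the surface of column 1) and equate Σ ρ_i t_i down to z_c; mantle fills any gap and the z_c terms cancel.
Column 1: 1.41×2.964 + 38.2×2.758 + (z_c − 39.61)×3.251
Column 2: 3.79×0 + 19.2×ρ + (z_c − 3.79 − 19.2)×3.251
The z_c×3.251 term appears on both sides and cancels. Collect the known terms of each column as K = Σ(ρt)_known − 3.251 × (depth of known layers): K_1 = 109.53484 − 3.251×39.61 = −19.23727; K_2 = 0 − 3.251×(3.79 + 19.2) = −74.74049.
Balance: K_1 = K_2 + 19.2×ρ, so ρ = (K_1 − K_2)/19.2 = 55.5032/19.2 = 2.89 g/cm³.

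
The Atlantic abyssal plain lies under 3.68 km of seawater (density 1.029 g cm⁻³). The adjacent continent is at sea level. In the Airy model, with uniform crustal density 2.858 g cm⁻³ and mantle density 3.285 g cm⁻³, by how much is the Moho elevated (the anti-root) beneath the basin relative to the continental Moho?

By Archimedes' principle applied to the lithosphere: replacing crust with seawater at the top is compensated by replacing crust with mantle at the base: d (ρ_c − ρ_w) = a (ρ_m − ρ_c).
a = d (ρ_c − ρ_w)/(ρ_m − ρ_c) = 3.68 km × 1.829/0.427 = 15.8 km.

15.8 km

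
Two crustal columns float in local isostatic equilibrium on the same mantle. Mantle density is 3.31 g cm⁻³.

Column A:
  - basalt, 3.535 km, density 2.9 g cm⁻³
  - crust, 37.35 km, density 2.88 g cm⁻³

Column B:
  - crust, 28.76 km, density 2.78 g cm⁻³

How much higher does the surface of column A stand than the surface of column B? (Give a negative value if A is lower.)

0.685 km

For any compensation level in the mantle, the mantle terms cancel and isostasy reduces to e = (Σt_A − Σt_B) − (Σ(ρt)_A − Σ(ρt)_B) / ρ_m.
Σt_A = 40.885 km; Σt_B = 28.76 km; Σ(ρt)_A = 117.8195; Σ(ρt)_B = 79.9528 (in km·g cm⁻³).
e = (40.885 − 28.76) − (117.8195 − 79.9528) / 3.31 = 0.685 km.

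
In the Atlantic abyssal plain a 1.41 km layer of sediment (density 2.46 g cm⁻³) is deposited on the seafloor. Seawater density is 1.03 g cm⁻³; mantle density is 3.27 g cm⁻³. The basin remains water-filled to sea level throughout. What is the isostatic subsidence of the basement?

0.9 km

Submarine loading: the sediment displaces seawater, and the subsidence is in turn flooded, so s (ρ_m − ρ_w) = t (ρ_sed − ρ_w).
s = 1.41 km × (2.46 − 1.03) / (3.27 − 1.03) = 0.9 km.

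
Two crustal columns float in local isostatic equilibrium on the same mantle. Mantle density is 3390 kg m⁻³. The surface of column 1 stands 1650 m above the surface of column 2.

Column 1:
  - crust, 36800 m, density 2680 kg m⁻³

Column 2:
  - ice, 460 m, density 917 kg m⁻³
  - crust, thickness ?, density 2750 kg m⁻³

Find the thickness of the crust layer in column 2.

30300 m

Take the compensation level at the base of the deeper column (depth z_c below the surface of column 1) and equate Σ ρ_i t_i down to z_c; mantle fills any gap and the z_c terms cancel.
Column 1: 36800×2680 + (z_c − 36800)×3390
Column 2: 1650×0 + 460×917 + x×2750 + (z_c − 1650 − 460 − x)×3390
The z_c×3390 term appears on both sides and cancels. Collect the known terms of each column as K = Σ(ρt)_known − 3390 × (depth of known layers): K_1 = 98624000 − 3390×36800 = −26128000; K_2 = 421820 − 3390×(1650 + 460) = −6731080.
Balance: K_1 = K_2 − x×(3390 − 2750), so x = (K_2 − K_1)/(3390 − 2750) = 19396900/640 = 30300 m.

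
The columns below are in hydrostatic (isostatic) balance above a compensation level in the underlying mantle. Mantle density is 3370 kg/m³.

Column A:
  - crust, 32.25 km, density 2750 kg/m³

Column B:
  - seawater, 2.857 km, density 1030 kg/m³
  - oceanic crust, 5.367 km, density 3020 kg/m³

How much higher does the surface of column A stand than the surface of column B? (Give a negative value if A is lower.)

3.39 km

For any compensation level in the mantle, the mantle terms cancel and isostasy reduces to e = (Σt_A − Σt_B) − (Σ(ρt)_A − Σ(ρt)_B) / ρ_m.
Σt_A = 32.25 km; Σt_B = 8.224 km; Σ(ρt)_A = 88687.5; Σ(ρt)_B = 19151.05 (in km·kg/m³).
e = (32.25 − 8.224) − (88687.5 − 19151.05) / 3370 = 3.39 km.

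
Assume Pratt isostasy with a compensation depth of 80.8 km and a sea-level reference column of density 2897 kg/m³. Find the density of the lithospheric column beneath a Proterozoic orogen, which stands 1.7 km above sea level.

Pratt balance: ρ_ref D = ρ (D + h).
ρ = ρ_ref D/(D + h) = 2897 × 80.8 km/(80.8 km + 1.7 km) = 2840 kg/m³.

2840 kg/m³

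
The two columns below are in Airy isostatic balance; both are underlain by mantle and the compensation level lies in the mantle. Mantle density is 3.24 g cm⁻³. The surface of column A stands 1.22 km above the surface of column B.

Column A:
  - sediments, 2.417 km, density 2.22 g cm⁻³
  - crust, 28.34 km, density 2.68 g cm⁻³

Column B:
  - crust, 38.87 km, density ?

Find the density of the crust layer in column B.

Take the compensation level at the base of the deeper column (depth z_c below the surface of column A) and equate Σ ρ_i t_i down to z_c; mantle fills any gap and the z_c terms cancel.
Column A: 2.417×2.22 + 28.34×2.68 + (z_c − 30.757)×3.24
Column B: 1.22×0 + 38.87×ρ + (z_c − 1.22 − 38.87)×3.24
The z_c×3.24 term appears on both sides and cancels. Collect the known terms of each column as K = Σ(ρt)_known − 3.24 × (depth of known layers): K_A = 81.31694 − 3.24×30.757 = −18.33574; K_B = 0 − 3.24×(1.22 + 38.87) = −129.8916.
Balance: K_A = K_B + 38.87×ρ, so ρ = (K_A − K_B)/38.87 = 111.556/38.87 = 2.87 g cm⁻³.

2.87 g cm⁻³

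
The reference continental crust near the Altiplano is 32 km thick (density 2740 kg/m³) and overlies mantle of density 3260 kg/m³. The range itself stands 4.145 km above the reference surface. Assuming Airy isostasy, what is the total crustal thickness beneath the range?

Root depth r = h ρ_c / (ρ_m − ρ_c) = 4.145 km × 2740 / 520 = 21.84 km.
Total thickness = T + h + r = 32 km + 4.145 km + 21.84 km = 58 km.

58 km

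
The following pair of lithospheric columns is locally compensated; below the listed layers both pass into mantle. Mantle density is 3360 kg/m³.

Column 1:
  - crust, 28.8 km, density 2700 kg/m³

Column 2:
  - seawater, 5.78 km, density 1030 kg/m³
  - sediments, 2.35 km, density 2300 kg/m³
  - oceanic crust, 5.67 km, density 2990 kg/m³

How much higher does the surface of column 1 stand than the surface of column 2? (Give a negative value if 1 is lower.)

0.283 km

For any compensation level in the mantle, the mantle terms cancel and isostasy reduces to e = (Σt_1 − Σt_2) − (Σ(ρt)_1 − Σ(ρt)_2) / ρ_m.
Σt_1 = 28.8 km; Σt_2 = 13.8 km; Σ(ρt)_1 = 77760; Σ(ρt)_2 = 28311.7 (in km·kg/m³).
e = (28.8 − 13.8) − (77760 − 28311.7) / 3360 = 0.283 km.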